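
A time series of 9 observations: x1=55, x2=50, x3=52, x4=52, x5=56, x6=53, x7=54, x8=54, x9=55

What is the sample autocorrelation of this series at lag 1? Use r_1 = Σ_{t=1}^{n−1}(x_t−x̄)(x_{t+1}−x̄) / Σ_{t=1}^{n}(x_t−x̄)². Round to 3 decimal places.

Mean x̄ = (55 + 50 + 52 + 52 + 56 + 53 + 54 + 54 + 55)/9 = 53.4444
Numerator Σ_{t=1}^{8}(x_t−x̄)(x_{t+1}−x̄) = -2.1975
Denominator Σ(x_t−x̄)² = 28.2222
r_1 = -2.1975 / 28.2222 = -0.078

-0.078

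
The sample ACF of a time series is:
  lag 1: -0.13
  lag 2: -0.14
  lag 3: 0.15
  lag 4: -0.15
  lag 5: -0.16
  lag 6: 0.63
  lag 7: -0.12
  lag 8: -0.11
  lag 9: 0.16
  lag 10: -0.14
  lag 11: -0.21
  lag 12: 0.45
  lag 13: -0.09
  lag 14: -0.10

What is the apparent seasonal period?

6

The largest autocorrelation is r_6 = 0.63, with a weaker echo at lag 12 (0.45); the remaining lags stay at or below 0.16.
The dominant spike at lag 6 indicates a seasonal period of 6.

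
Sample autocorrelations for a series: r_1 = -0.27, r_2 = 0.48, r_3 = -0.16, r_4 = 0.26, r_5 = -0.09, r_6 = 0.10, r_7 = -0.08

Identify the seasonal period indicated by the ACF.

The largest autocorrelation is r_2 = 0.48, with a weaker echo at lag 4 (0.26); the remaining lags stay at or below 0.10.
The dominant spike at lag 2 indicates a seasonal period of 2.

2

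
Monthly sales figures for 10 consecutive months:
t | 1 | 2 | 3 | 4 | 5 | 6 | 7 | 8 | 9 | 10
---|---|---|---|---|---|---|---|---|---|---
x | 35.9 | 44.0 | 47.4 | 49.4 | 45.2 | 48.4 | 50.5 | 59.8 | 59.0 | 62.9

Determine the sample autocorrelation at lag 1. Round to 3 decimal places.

0.524

Mean x̄ = (35.9 + 44.0 + 47.4 + 49.4 + 45.2 + 48.4 + 50.5 + 59.8 + 59.0 + 62.9)/10 = 50.2500
Numerator Σ_{t=1}^{9}(x_t−x̄)(x_{t+1}−x̄) = 319.7325
Denominator Σ(x_t−x̄)² = 610.6050
r_1 = 319.7325 / 610.6050 = 0.524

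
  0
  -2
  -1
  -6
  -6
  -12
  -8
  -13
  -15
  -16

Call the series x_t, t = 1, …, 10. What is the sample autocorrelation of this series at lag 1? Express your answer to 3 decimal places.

Mean x̄ = (0 − 2 − 1 − 6 − 6 − 12 − 8 − 13 − 15 − 16)/10 = -7.9000
Numerator Σ_{t=1}^{9}(x_t−x̄)(x_{t+1}−x̄) = 190.8900
Denominator Σ(x_t−x̄)² = 310.9000
r_1 = 190.8900 / 310.9000 = 0.614

0.614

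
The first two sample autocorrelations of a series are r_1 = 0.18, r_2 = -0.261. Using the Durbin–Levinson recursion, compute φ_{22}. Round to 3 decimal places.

φ_{22} = (r_2 − r_1²) / (1 − r_1²)
r_1² = (0.18)² = 0.0324
Numerator = -0.261 − 0.0324 = -0.2934; denominator = 1 − 0.0324 = 0.9676
φ_{22} = -0.2934 / 0.9676 = -0.303

-0.303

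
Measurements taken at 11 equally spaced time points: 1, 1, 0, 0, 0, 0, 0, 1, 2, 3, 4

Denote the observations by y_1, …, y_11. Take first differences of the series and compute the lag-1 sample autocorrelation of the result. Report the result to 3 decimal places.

First differences Δy: 0, -1, 0, 0, 0, 0, 1, 1, 1, 1
Mean of differences = 0.3000
Numerator Σ(Δy_t−Δȳ)(Δy_{t+1}−Δȳ) = 2.3100
Denominator Σ(Δy_t−Δȳ)² = 4.1000
r_1(Δy) = 2.3100 / 4.1000 = 0.563

0.563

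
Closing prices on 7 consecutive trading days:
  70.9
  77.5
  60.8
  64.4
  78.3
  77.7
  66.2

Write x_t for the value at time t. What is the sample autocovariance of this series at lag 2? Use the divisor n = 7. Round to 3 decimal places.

-28.184

Mean x̄ = (70.9 + 77.5 + 60.8 + 64.4 + 78.3 + 77.7 + 66.2)/7 = 70.8286
Deviations: 0.0714, 6.6714, -10.0286, -6.4286, 7.4714, 6.8714, -4.6286
Σ_{t=1}^{5}(x_t−x̄)(x_{t+2}−x̄) = -197.2873
γ_2 = -197.2873 / 7 = -28.184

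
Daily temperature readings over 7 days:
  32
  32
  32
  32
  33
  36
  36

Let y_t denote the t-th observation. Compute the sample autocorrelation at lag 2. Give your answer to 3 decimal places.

-0.028

Mean ȳ = (32 + 32 + 32 + 32 + 33 + 36 + 36)/7 = 33.2857
Deviations from mean: -1.2857, -1.2857, -1.2857, -1.2857, -0.2857, 2.7143, 2.7143
Numerator Σ_{t=1}^{5}(y_t−ȳ)(y_{t+2}−ȳ) = -0.5918
Denominator Σ(y_t−ȳ)² = 21.4286
r_2 = -0.5918 / 21.4286 = -0.028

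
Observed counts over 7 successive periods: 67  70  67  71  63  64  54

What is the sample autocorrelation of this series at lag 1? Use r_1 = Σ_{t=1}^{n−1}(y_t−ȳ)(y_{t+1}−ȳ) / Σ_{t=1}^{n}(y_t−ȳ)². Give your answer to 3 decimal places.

0.162

Mean ȳ = (67 + 70 + 67 + 71 + 63 + 64 + 54)/7 = 65.1429
Deviations from mean: 1.8571, 4.8571, 1.8571, 5.8571, -2.1429, -1.1429, -11.1429
Σ(y_t−ȳ)(y_{t+1}−ȳ) = (9.0204) + (9.0204) + (10.8776) + (-12.5510) + (2.4490) + (12.7347) = 31.5510
Denominator Σ(y_t−ȳ)² = 194.8571
r_1 = 31.5510 / 194.8571 = 0.162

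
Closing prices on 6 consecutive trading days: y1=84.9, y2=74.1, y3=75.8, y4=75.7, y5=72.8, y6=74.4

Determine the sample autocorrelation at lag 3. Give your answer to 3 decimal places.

Mean ȳ = (84.9 + 74.1 + 75.8 + 75.7 + 72.8 + 74.4)/6 = 76.2833
Deviations from mean: 8.6167, -2.1833, -0.4833, -0.5833, -3.4833, -1.8833
Numerator Σ_{t=1}^{3}(y_t−ȳ)(y_{t+3}−ȳ) = 3.4892
Denominator Σ(y_t−ȳ)² = 95.2683
r_3 = 3.4892 / 95.2683 = 0.037

0.037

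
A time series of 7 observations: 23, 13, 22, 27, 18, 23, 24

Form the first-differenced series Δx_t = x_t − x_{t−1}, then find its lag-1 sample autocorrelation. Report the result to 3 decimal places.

First differences Δx: -10, 9, 5, -9, 5, 1
Mean of differences = 0.1667
Numerator Σ(Δx_t−Δx̄)(Δx_{t+1}−Δx̄) = -131.6944
Denominator Σ(Δx_t−Δx̄)² = 312.8333
r_1(Δx) = -131.6944 / 312.8333 = -0.421

-0.421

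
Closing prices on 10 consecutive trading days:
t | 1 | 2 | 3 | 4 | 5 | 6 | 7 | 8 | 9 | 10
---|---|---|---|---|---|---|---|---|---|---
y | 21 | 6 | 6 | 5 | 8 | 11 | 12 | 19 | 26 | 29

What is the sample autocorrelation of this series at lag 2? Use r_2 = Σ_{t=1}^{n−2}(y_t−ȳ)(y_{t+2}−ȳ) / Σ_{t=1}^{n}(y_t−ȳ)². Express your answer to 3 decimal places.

Mean ȳ = (21 + 6 + 6 + 5 + 8 + 11 + 12 + 19 + 26 + 29)/10 = 14.3000
Numerator Σ_{t=1}^{8}(y_t−ȳ)(y_{t+2}−ȳ) = 145.7200
Denominator Σ(y_t−ȳ)² = 700.1000
r_2 = 145.7200 / 700.1000 = 0.208

0.208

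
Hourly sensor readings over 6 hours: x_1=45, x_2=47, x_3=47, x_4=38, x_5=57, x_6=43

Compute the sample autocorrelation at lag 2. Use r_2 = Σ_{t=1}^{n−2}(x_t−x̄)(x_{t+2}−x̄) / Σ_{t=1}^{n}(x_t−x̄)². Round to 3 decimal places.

Mean x̄ = (45 + 47 + 47 + 38 + 57 + 43)/6 = 46.1667
Σ(x_t−x̄)(x_{t+2}−x̄) = (-0.9722) + (-6.8056) + (9.0278) + (25.8611) = 27.1111
Denominator Σ(x_t−x̄)² = 196.8333
r_2 = 27.1111 / 196.8333 = 0.138

0.138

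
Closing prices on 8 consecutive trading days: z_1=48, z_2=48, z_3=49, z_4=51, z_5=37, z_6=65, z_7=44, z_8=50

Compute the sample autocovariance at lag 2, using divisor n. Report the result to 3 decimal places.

13.250

Mean z̄ = (48 + 48 + 49 + 51 + 37 + 65 + 44 + 50)/8 = 49.0000
Deviations: -1.0000, -1.0000, 0.0000, 2.0000, -12.0000, 16.0000, -5.0000, 1.0000
Σ_{t=1}^{6}(z_t−z̄)(z_{t+2}−z̄) = 106.0000
γ_2 = 106.0000 / 8 = 13.250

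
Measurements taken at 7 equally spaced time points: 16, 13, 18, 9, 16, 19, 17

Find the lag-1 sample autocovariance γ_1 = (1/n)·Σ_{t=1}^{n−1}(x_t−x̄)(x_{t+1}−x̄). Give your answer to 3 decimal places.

-2.883

Mean x̄ = (16 + 13 + 18 + 9 + 16 + 19 + 17)/7 = 15.4286
Σ_{t=1}^{6}(x_t−x̄)(x_{t+1}−x̄) = -20.1837
γ_1 = -20.1837 / 7 = -2.883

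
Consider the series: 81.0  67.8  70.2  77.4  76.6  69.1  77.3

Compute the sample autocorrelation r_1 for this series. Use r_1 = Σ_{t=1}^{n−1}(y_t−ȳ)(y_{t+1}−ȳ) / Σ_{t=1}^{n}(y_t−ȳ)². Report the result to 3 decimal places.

Mean ȳ = (81.0 + 67.8 + 70.2 + 77.4 + 76.6 + 69.1 + 77.3)/7 = 74.2000
Deviations from mean: 6.8000, -6.4000, -4.0000, 3.2000, 2.4000, -5.1000, 3.1000
Σ(y_t−ȳ)(y_{t+1}−ȳ) = (-43.5200) + (25.6000) + (-12.8000) + (7.6800) + (-12.2400) + (-15.8100) = -51.0900
Denominator Σ(y_t−ȳ)² = 154.8200
r_1 = -51.0900 / 154.8200 = -0.330

-0.330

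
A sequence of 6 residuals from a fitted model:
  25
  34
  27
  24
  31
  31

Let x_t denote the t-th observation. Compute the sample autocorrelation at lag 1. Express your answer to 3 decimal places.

-0.338

Mean x̄ = (25 + 34 + 27 + 24 + 31 + 31)/6 = 28.6667
Deviations from mean: -3.6667, 5.3333, -1.6667, -4.6667, 2.3333, 2.3333
Numerator Σ_{t=1}^{5}(x_t−x̄)(x_{t+1}−x̄) = -26.1111
Denominator Σ(x_t−x̄)² = 77.3333
r_1 = -26.1111 / 77.3333 = -0.338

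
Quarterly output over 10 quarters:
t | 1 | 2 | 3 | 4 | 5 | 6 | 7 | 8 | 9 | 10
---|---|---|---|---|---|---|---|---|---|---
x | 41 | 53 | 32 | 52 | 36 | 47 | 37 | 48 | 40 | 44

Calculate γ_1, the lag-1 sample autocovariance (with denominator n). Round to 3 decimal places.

-39.200

Mean x̄ = (41 + 53 + 32 + 52 + 36 + 47 + 37 + 48 + 40 + 44)/10 = 43.0000
Σ_{t=1}^{9}(x_t−x̄)(x_{t+1}−x̄) = -392.0000
γ_1 = -392.0000 / 10 = -39.200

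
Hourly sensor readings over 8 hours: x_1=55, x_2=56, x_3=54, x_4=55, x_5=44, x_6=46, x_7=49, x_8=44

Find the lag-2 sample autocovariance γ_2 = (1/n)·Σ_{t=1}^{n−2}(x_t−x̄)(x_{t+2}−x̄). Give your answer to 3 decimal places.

Mean x̄ = (55 + 56 + 54 + 55 + 44 + 46 + 49 + 44)/8 = 50.3750
Deviations: 4.6250, 5.6250, 3.6250, 4.6250, -6.3750, -4.3750, -1.3750, -6.3750
Σ_{t=1}^{6}(x_t−x̄)(x_{t+2}−x̄) = 36.0938
γ_2 = 36.0938 / 8 = 4.512

4.512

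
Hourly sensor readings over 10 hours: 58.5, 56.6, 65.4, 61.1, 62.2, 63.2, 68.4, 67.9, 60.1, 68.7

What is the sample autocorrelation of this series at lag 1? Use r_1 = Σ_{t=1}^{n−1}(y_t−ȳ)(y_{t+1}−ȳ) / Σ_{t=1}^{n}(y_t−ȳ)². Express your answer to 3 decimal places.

Mean ȳ = (58.5 + 56.6 + 65.4 + 61.1 + 62.2 + 63.2 + 68.4 + 67.9 + 60.1 + 68.7)/10 = 63.2100
Numerator Σ_{t=1}^{9}(y_t−ȳ)(y_{t+1}−ȳ) = 6.8069
Denominator Σ(y_t−ȳ)² = 164.8890
r_1 = 6.8069 / 164.8890 = 0.041

0.041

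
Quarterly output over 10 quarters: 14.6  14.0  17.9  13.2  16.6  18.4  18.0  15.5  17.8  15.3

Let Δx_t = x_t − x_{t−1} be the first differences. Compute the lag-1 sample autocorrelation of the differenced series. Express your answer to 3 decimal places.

-0.598

First differences Δx: -0.6, 3.9, -4.7, 3.4, 1.8, -0.4, -2.5, 2.3, -2.5
Mean of differences = 0.0778
Numerator Σ(Δx_t−Δx̄)(Δx_{t+1}−Δx̄) = -42.0516
Denominator Σ(Δx_t−Δx̄)² = 70.3556
r_1(Δx) = -42.0516 / 70.3556 = -0.598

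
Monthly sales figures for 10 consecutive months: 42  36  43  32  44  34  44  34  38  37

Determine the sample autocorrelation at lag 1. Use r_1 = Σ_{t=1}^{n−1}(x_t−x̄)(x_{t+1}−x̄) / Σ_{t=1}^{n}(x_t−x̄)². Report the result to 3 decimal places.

Mean x̄ = (42 + 36 + 43 + 32 + 44 + 34 + 44 + 34 + 38 + 37)/10 = 38.4000
Numerator Σ_{t=1}^{9}(x_t−x̄)(x_{t+1}−x̄) = -156.5600
Denominator Σ(x_t−x̄)² = 184.4000
r_1 = -156.5600 / 184.4000 = -0.849

-0.849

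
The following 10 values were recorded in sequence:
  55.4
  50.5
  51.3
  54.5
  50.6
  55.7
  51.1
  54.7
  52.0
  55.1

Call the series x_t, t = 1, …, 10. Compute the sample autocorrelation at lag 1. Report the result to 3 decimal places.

-0.624

Mean x̄ = (55.4 + 50.5 + 51.3 + 54.5 + 50.6 + 55.7 + 51.1 + 54.7 + 52.0 + 55.1)/10 = 53.0900
Numerator Σ_{t=1}^{9}(x_t−x̄)(x_{t+1}−x̄) = -26.2241
Denominator Σ(x_t−x̄)² = 42.0290
r_1 = -26.2241 / 42.0290 = -0.624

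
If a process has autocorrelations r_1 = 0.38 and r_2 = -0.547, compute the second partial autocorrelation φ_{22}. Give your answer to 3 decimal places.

-0.808

φ_{22} = (r_2 − r_1²) / (1 − r_1²)
r_1² = (0.38)² = 0.1444
Numerator = -0.547 − 0.1444 = -0.6914; denominator = 1 − 0.1444 = 0.8556
φ_{22} = -0.6914 / 0.8556 = -0.808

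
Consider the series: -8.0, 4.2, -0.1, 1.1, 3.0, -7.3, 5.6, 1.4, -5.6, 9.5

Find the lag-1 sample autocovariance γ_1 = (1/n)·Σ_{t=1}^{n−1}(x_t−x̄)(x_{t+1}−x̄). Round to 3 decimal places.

-14.783

Mean x̄ = (-8.0 + 4.2 − 0.1 + 1.1 + 3.0 − 7.3 + 5.6 + 1.4 − 5.6 + 9.5)/10 = 0.3800
Σ_{t=1}^{9}(x_t−x̄)(x_{t+1}−x̄) = -147.8284
γ_1 = -147.8284 / 10 = -14.783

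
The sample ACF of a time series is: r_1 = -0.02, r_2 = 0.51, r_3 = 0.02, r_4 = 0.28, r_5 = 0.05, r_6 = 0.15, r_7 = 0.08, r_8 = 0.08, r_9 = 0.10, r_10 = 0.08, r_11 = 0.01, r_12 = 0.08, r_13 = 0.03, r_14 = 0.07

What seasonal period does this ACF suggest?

2

The largest autocorrelation is r_2 = 0.51, with weaker echoes at lags 4 (0.28) and 6 (0.15); the remaining lags stay at or below 0.10.
The dominant spike at lag 2 indicates a seasonal period of 2.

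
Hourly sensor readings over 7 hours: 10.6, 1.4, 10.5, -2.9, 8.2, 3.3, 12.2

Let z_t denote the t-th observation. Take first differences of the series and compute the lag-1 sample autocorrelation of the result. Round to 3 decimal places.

First differences Δz: -9.2, 9.1, -13.4, 11.1, -4.9, 8.9
Mean of differences = 0.2667
Numerator Σ(Δz_t−Δz̄)(Δz_{t+1}−Δz̄) = -452.9778
Denominator Σ(Δz_t−Δz̄)² = 573.0133
r_1(Δz) = -452.9778 / 573.0133 = -0.791

-0.791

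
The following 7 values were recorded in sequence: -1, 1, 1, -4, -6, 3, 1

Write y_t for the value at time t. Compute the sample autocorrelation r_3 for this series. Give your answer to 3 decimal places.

Mean ȳ = (-1 + 1 + 1 − 4 − 6 + 3 + 1)/7 = -0.7143
Deviations from mean: -0.2857, 1.7143, 1.7143, -3.2857, -5.2857, 3.7143, 1.7143
Numerator Σ_{t=1}^{4}(y_t−ȳ)(y_{t+3}−ȳ) = -7.3878
Denominator Σ(y_t−ȳ)² = 61.4286
r_3 = -7.3878 / 61.4286 = -0.120

-0.120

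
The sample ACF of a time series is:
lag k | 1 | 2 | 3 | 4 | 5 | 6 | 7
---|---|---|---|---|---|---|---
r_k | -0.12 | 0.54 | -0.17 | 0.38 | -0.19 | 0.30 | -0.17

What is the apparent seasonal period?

The largest autocorrelation is r_2 = 0.54, with weaker echoes at lags 4 (0.38) and 6 (0.30); the remaining lags stay at or below -0.12.
The dominant spike at lag 2 indicates a seasonal period of 2.

2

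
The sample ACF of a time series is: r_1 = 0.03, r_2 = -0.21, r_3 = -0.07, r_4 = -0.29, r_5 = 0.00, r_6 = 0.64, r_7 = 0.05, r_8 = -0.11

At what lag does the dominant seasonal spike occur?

The largest autocorrelation is r_6 = 0.64; the remaining lags stay at or below 0.05.
The dominant spike at lag 6 indicates a seasonal period of 6.

6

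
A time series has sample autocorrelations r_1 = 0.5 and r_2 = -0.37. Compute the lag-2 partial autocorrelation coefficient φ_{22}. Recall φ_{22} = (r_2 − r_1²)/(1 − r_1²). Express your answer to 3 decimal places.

-0.827

φ_{22} = (r_2 − r_1²) / (1 − r_1²)
r_1² = (0.5)² = 0.25
Numerator = -0.37 − 0.2500 = -0.6200; denominator = 1 − 0.2500 = 0.7500
φ_{22} = -0.6200 / 0.7500 = -0.827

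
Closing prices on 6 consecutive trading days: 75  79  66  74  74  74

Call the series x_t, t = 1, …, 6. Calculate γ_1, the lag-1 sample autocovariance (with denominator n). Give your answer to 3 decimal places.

Mean x̄ = (75 + 79 + 66 + 74 + 74 + 74)/6 = 73.6667
Σ_{t=1}^{5}(x_t−x̄)(x_{t+1}−x̄) = -36.1111
γ_1 = -36.1111 / 6 = -6.019

-6.019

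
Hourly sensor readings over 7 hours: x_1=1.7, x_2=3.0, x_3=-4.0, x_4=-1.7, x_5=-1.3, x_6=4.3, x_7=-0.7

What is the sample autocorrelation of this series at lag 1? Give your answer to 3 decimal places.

Mean x̄ = (1.7 + 3.0 − 4.0 − 1.7 − 1.3 + 4.3 − 0.7)/7 = 0.1857
Deviations from mean: 1.5143, 2.8143, -4.1857, -1.8857, -1.4857, 4.1143, -0.8857
Numerator Σ_{t=1}^{6}(x_t−x̄)(x_{t+1}−x̄) = -6.5802
Denominator Σ(x_t−x̄)² = 51.2086
r_1 = -6.5802 / 51.2086 = -0.128

-0.128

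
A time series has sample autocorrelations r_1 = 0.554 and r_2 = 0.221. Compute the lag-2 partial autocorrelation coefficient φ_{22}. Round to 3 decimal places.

φ_{22} = (r_2 − r_1²) / (1 − r_1²)
r_1² = (0.554)² = 0.306916
Numerator = 0.221 − 0.3069 = -0.0859; denominator = 1 − 0.3069 = 0.6931
φ_{22} = -0.0859 / 0.6931 = -0.124

-0.124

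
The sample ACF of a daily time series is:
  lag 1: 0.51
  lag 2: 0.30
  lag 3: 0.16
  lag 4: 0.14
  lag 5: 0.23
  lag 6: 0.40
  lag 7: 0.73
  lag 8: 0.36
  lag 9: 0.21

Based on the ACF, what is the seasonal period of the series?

The largest autocorrelation is r_7 = 0.73; the remaining lags stay at or below 0.51. The elevated value at lag 1 (0.51), dropping to 0.30 at lag 2, reflects decaying short-term dependence rather than seasonality.
The dominant spike at lag 7 indicates a seasonal period of 7.

7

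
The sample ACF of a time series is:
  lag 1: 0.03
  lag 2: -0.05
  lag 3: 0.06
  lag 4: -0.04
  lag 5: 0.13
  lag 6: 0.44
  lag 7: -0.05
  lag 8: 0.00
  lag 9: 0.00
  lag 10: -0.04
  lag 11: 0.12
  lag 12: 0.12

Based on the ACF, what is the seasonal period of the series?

6

The largest autocorrelation is r_6 = 0.44; the remaining lags stay at or below 0.13.
The dominant spike at lag 6 indicates a seasonal period of 6.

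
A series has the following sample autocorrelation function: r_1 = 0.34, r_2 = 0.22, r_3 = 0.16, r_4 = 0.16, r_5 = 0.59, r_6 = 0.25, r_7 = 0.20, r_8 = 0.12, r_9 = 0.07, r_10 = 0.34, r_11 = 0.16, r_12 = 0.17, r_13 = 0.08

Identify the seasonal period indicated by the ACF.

The largest autocorrelation is r_5 = 0.59; the remaining lags stay at or below 0.34. The elevated value at lag 1 (0.34), dropping to 0.22 at lag 2, reflects decaying short-term dependence rather than seasonality.
The dominant spike at lag 5 indicates a seasonal period of 5.

5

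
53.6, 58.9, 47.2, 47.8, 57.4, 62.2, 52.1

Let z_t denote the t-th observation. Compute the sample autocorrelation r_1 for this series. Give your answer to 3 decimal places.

-0.013

Mean z̄ = (53.6 + 58.9 + 47.2 + 47.8 + 57.4 + 62.2 + 52.1)/7 = 54.1714
Deviations from mean: -0.5714, 4.7286, -6.9714, -6.3714, 3.2286, 8.0286, -2.0714
Σ(z_t−z̄)(z_{t+1}−z̄) = (-2.7020) + (-32.9649) + (44.4180) + (-20.5706) + (25.9208) + (-16.6306) = -2.5294
Denominator Σ(z_t−z̄)² = 191.0543
r_1 = -2.5294 / 191.0543 = -0.013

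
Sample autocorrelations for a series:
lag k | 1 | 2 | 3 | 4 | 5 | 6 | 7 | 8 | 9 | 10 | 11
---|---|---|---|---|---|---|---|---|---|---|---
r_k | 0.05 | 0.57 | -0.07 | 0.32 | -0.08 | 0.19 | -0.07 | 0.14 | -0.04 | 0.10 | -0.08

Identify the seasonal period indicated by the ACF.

2

The largest autocorrelation is r_2 = 0.57, with weaker echoes at lags 4 (0.32) and 6 (0.19); the remaining lags stay at or below 0.14.
The dominant spike at lag 2 indicates a seasonal period of 2.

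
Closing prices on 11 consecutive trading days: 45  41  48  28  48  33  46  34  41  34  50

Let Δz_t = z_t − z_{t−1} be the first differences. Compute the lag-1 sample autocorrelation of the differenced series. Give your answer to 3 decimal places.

-0.833

First differences Δz: -4, 7, -20, 20, -15, 13, -12, 7, -7, 16
Mean of differences = 0.5000
Numerator Σ(Δz_t−Δz̄)(Δz_{t+1}−Δz̄) = -1460.7500
Denominator Σ(Δz_t−Δz̄)² = 1754.5000
r_1(Δz) = -1460.7500 / 1754.5000 = -0.833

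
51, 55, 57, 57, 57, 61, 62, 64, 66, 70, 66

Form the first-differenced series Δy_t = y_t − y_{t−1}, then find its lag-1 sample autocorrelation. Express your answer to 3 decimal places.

-0.271

First differences Δy: 4, 2, 0, 0, 4, 1, 2, 2, 4, -4
Mean of differences = 1.5000
Numerator Σ(Δy_t−Δȳ)(Δy_{t+1}−Δȳ) = -14.7500
Denominator Σ(Δy_t−Δȳ)² = 54.5000
r_1(Δy) = -14.7500 / 54.5000 = -0.271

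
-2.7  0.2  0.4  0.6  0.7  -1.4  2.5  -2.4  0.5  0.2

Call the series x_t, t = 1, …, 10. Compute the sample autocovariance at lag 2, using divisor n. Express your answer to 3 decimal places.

Mean x̄ = (-2.7 + 0.2 + 0.4 + 0.6 + 0.7 − 1.4 + 2.5 − 2.4 + 0.5 + 0.2)/10 = -0.1400
Σ_{t=1}^{8}(x_t−x̄)(x_{t+2}−x̄) = 4.3768
γ_2 = 4.3768 / 10 = 0.438

0.438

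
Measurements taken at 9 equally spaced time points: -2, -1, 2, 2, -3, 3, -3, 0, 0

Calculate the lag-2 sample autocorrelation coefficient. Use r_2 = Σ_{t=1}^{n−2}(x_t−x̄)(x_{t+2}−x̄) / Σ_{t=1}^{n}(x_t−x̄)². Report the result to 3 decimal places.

0.079

Mean x̄ = (-2 − 1 + 2 + 2 − 3 + 3 − 3 + 0 + 0)/9 = -0.2222
Numerator Σ_{t=1}^{7}(x_t−x̄)(x_{t+2}−x̄) = 3.1235
Denominator Σ(x_t−x̄)² = 39.5556
r_2 = 3.1235 / 39.5556 = 0.079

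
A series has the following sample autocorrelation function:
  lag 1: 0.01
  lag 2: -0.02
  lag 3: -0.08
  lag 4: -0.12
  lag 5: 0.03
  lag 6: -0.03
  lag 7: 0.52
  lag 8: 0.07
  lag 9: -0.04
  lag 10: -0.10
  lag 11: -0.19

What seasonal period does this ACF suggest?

7

The largest autocorrelation is r_7 = 0.52; the remaining lags stay at or below 0.07.
The dominant spike at lag 7 indicates a seasonal period of 7.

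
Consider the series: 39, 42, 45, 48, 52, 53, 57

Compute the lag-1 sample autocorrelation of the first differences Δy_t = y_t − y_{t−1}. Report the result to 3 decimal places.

First differences Δy: 3, 3, 3, 4, 1, 4
Mean of differences = 3.0000
Numerator Σ(Δy_t−Δȳ)(Δy_{t+1}−Δȳ) = -4.0000
Denominator Σ(Δy_t−Δȳ)² = 6.0000
r_1(Δy) = -4.0000 / 6.0000 = -0.667

-0.667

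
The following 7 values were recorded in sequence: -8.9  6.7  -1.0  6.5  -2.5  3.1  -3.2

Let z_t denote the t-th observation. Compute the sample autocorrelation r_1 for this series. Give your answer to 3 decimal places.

Mean z̄ = (-8.9 + 6.7 − 1.0 + 6.5 − 2.5 + 3.1 − 3.2)/7 = 0.1000
Deviations from mean: -9.0000, 6.6000, -1.1000, 6.4000, -2.6000, 3.0000, -3.3000
Σ(z_t−z̄)(z_{t+1}−z̄) = (-59.4000) + (-7.2600) + (-7.0400) + (-16.6400) + (-7.8000) + (-9.9000) = -108.0400
Denominator Σ(z_t−z̄)² = 193.3800
r_1 = -108.0400 / 193.3800 = -0.559

-0.559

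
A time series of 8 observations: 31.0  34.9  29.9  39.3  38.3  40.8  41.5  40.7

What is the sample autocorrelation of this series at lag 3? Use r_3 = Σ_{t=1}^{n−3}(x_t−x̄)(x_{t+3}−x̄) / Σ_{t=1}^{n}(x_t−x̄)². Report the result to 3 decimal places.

-0.195

Mean x̄ = (31.0 + 34.9 + 29.9 + 39.3 + 38.3 + 40.8 + 41.5 + 40.7)/8 = 37.0500
Deviations from mean: -6.0500, -2.1500, -7.1500, 2.2500, 1.2500, 3.7500, 4.4500, 3.6500
Numerator Σ_{t=1}^{5}(x_t−x̄)(x_{t+3}−x̄) = -28.5375
Denominator Σ(x_t−x̄)² = 146.1600
r_3 = -28.5375 / 146.1600 = -0.195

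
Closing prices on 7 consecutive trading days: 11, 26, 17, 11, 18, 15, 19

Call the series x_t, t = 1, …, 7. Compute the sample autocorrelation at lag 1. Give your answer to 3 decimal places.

Mean x̄ = (11 + 26 + 17 + 11 + 18 + 15 + 19)/7 = 16.7143
Numerator Σ_{t=1}^{6}(x_t−x̄)(x_{t+1}−x̄) = -65.5102
Denominator Σ(x_t−x̄)² = 161.4286
r_1 = -65.5102 / 161.4286 = -0.406

-0.406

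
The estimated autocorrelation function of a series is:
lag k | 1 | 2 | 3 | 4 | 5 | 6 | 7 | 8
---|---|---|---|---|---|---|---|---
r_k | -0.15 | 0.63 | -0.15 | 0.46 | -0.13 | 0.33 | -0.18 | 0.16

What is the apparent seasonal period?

The largest autocorrelation is r_2 = 0.63, with weaker echoes at lags 4 (0.46), 6 (0.33) and 8 (0.16); the remaining lags stay at or below -0.13.
The dominant spike at lag 2 indicates a seasonal period of 2.

2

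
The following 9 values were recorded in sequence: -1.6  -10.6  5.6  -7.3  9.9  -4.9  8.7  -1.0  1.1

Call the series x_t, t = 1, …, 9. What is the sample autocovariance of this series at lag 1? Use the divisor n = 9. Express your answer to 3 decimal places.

-28.498

Mean x̄ = (-1.6 − 10.6 + 5.6 − 7.3 + 9.9 − 4.9 + 8.7 − 1.0 + 1.1)/9 = -0.0111
Σ_{t=1}^{8}(x_t−x̄)(x_{t+1}−x̄) = -256.4857
γ_1 = -256.4857 / 9 = -28.498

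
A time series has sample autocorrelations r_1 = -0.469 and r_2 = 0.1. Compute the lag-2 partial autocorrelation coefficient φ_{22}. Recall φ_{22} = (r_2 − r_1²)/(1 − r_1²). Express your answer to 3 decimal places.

φ_{22} = (r_2 − r_1²) / (1 − r_1²)
r_1² = (-0.469)² = 0.219961
Numerator = 0.1 − 0.2200 = -0.1200; denominator = 1 − 0.2200 = 0.7800
φ_{22} = -0.1200 / 0.7800 = -0.154

-0.154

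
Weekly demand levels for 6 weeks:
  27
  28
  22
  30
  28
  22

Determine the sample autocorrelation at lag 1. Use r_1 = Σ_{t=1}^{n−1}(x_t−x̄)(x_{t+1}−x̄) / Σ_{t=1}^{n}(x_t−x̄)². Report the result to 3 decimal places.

-0.399

Mean x̄ = (27 + 28 + 22 + 30 + 28 + 22)/6 = 26.1667
Deviations from mean: 0.8333, 1.8333, -4.1667, 3.8333, 1.8333, -4.1667
Σ(x_t−x̄)(x_{t+1}−x̄) = (1.5278) + (-7.6389) + (-15.9722) + (7.0278) + (-7.6389) = -22.6944
Denominator Σ(x_t−x̄)² = 56.8333
r_1 = -22.6944 / 56.8333 = -0.399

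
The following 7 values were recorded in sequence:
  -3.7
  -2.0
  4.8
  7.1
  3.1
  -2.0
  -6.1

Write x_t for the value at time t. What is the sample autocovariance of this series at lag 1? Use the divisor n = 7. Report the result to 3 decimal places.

8.282

Mean x̄ = (-3.7 − 2.0 + 4.8 + 7.1 + 3.1 − 2.0 − 6.1)/7 = 0.1714
Deviations: -3.8714, -2.1714, 4.6286, 6.9286, 2.9286, -2.1714, -6.2714
Σ_{t=1}^{6}(x_t−x̄)(x_{t+1}−x̄) = 57.9749
γ_1 = 57.9749 / 7 = 8.282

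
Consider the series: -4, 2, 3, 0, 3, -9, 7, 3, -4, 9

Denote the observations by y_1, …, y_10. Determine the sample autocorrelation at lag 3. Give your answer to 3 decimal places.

Mean ȳ = (-4 + 2 + 3 + 0 + 3 − 9 + 7 + 3 − 4 + 9)/10 = 1.0000
Numerator Σ_{t=1}^{7}(y_t−ȳ)(y_{t+3}−ȳ) = 83.0000
Denominator Σ(y_t−ȳ)² = 264.0000
r_3 = 83.0000 / 264.0000 = 0.314

0.314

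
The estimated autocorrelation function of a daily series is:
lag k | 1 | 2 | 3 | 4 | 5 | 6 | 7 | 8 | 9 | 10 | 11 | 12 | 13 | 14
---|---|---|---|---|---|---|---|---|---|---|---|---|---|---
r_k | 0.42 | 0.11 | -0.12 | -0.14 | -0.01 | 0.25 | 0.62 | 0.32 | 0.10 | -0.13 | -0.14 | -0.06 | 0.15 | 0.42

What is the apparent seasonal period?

The largest autocorrelation is r_7 = 0.62; the remaining lags stay at or below 0.42. The elevated value at lag 1 (0.42), dropping to 0.11 at lag 2, reflects decaying short-term dependence rather than seasonality.
The dominant spike at lag 7 indicates a seasonal period of 7.

7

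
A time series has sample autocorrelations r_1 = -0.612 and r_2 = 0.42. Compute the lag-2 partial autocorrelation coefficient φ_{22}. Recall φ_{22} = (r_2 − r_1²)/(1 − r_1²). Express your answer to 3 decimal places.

0.073

φ_{22} = (r_2 − r_1²) / (1 − r_1²)
r_1² = (-0.612)² = 0.374544
Numerator = 0.42 − 0.3745 = 0.0455; denominator = 1 − 0.3745 = 0.6255
φ_{22} = 0.0455 / 0.6255 = 0.073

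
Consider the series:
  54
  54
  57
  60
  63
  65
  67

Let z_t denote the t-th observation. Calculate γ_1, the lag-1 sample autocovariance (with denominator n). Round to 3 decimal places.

14.857

Mean z̄ = (54 + 54 + 57 + 60 + 63 + 65 + 67)/7 = 60.0000
Σ_{t=1}^{6}(z_t−z̄)(z_{t+1}−z̄) = 104.0000
γ_1 = 104.0000 / 7 = 14.857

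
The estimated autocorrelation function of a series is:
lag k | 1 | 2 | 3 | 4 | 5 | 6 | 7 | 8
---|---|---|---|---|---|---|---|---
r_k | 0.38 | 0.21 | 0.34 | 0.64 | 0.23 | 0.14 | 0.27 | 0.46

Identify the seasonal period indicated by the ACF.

The largest autocorrelation is r_4 = 0.64, with a weaker echo at lag 8 (0.46); the remaining lags stay at or below 0.38. The elevated value at lag 1 (0.38), dropping to 0.21 at lag 2, reflects decaying short-term dependence rather than seasonality.
The dominant spike at lag 4 indicates a seasonal period of 4.

4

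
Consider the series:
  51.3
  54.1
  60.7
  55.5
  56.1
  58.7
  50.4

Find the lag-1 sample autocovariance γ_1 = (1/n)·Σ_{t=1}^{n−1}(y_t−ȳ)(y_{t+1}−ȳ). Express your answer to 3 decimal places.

Mean ȳ = (51.3 + 54.1 + 60.7 + 55.5 + 56.1 + 58.7 + 50.4)/7 = 55.2571
Σ_{t=1}^{6}(y_t−ȳ)(y_{t+1}−ȳ) = -14.0133
γ_1 = -14.0133 / 7 = -2.002

-2.002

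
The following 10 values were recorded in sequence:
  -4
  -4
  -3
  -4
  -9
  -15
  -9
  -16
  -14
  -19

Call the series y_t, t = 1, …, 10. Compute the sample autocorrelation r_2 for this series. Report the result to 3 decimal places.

Mean ȳ = (-4 − 4 − 3 − 4 − 9 − 15 − 9 − 16 − 14 − 19)/10 = -9.7000
Numerator Σ_{t=1}^{8}(y_t−ȳ)(y_{t+2}−ȳ) = 134.6200
Denominator Σ(y_t−ȳ)² = 316.1000
r_2 = 134.6200 / 316.1000 = 0.426

0.426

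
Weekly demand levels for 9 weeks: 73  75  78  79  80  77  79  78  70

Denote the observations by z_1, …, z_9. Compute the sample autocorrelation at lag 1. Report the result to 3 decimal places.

Mean z̄ = (73 + 75 + 78 + 79 + 80 + 77 + 79 + 78 + 70)/9 = 76.5556
Numerator Σ_{t=1}^{8}(z_t−z̄)(z_{t+1}−z̄) = 11.9136
Denominator Σ(z_t−z̄)² = 86.2222
r_1 = 11.9136 / 86.2222 = 0.138

0.138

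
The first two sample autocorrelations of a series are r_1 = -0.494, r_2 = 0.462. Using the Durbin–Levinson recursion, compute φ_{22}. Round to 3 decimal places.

0.288

φ_{22} = (r_2 − r_1²) / (1 − r_1²)
r_1² = (-0.494)² = 0.244036
Numerator = 0.462 − 0.2440 = 0.2180; denominator = 1 − 0.2440 = 0.7560
φ_{22} = 0.2180 / 0.7560 = 0.288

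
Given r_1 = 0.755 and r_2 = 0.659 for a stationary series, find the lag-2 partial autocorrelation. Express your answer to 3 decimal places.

0.207

φ_{22} = (r_2 − r_1²) / (1 − r_1²)
r_1² = (0.755)² = 0.570025
Numerator = 0.659 − 0.5700 = 0.0890; denominator = 1 − 0.5700 = 0.4300
φ_{22} = 0.0890 / 0.4300 = 0.207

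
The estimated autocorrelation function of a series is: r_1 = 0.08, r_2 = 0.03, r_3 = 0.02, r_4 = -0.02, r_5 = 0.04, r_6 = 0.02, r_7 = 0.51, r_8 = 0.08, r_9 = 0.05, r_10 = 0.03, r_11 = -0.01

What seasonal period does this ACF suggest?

The largest autocorrelation is r_7 = 0.51; the remaining lags stay at or below 0.08.
The dominant spike at lag 7 indicates a seasonal period of 7.

7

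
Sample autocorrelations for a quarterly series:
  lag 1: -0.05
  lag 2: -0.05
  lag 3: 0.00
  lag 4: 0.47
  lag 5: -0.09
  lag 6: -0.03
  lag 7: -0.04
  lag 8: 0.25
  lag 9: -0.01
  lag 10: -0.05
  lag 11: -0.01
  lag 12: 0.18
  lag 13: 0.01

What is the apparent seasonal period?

The largest autocorrelation is r_4 = 0.47, with weaker echoes at lags 8 (0.25) and 12 (0.18); the remaining lags stay at or below 0.01.
The dominant spike at lag 4 indicates a seasonal period of 4.

4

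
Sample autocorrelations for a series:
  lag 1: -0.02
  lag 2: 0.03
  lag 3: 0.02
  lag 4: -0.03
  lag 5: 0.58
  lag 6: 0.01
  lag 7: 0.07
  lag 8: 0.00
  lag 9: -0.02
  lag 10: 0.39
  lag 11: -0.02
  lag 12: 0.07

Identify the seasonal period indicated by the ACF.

The largest autocorrelation is r_5 = 0.58, with a weaker echo at lag 10 (0.39); the remaining lags stay at or below 0.07.
The dominant spike at lag 5 indicates a seasonal period of 5.

5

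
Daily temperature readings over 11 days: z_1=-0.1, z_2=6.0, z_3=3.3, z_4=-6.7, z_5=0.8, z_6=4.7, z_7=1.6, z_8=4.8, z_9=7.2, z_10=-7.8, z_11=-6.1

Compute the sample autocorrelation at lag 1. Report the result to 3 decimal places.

Mean z̄ = (-0.1 + 6.0 + 3.3 − 6.7 + 0.8 + 4.7 + 1.6 + 4.8 + 7.2 − 7.8 − 6.1)/11 = 0.7000
Numerator Σ_{t=1}^{10}(z_t−z̄)(z_{t+1}−z̄) = 26.4500
Denominator Σ(z_t−z̄)² = 284.6200
r_1 = 26.4500 / 284.6200 = 0.093

0.093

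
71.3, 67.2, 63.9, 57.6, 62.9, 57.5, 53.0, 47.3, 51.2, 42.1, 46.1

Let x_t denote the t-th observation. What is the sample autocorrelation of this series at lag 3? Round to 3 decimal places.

Mean x̄ = (71.3 + 67.2 + 63.9 + 57.6 + 62.9 + 57.5 + 53.0 + 47.3 + 51.2 + 42.1 + 46.1)/11 = 56.3727
Numerator Σ_{t=1}^{8}(x_t−x̄)(x_{t+3}−x̄) = 169.6269
Denominator Σ(x_t−x̄)² = 871.7818
r_3 = 169.6269 / 871.7818 = 0.195

0.195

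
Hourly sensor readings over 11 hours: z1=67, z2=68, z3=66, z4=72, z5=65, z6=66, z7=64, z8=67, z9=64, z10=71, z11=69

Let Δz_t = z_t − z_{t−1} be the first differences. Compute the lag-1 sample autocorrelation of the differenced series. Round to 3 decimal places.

-0.698

First differences Δz: 1, -2, 6, -7, 1, -2, 3, -3, 7, -2
Mean of differences = 0.2000
Numerator Σ(Δz_t−Δz̄)(Δz_{t+1}−Δz̄) = -115.6400
Denominator Σ(Δz_t−Δz̄)² = 165.6000
r_1(Δz) = -115.6400 / 165.6000 = -0.698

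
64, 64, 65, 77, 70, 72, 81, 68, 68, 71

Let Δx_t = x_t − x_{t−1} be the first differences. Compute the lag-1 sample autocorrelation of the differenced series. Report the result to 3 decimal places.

-0.418

First differences Δx: 0, 1, 12, -7, 2, 9, -13, 0, 3
Mean of differences = 0.7778
Numerator Σ(Δx_t−Δx̄)(Δx_{t+1}−Δx̄) = -188.7160
Denominator Σ(Δx_t−Δx̄)² = 451.5556
r_1(Δx) = -188.7160 / 451.5556 = -0.418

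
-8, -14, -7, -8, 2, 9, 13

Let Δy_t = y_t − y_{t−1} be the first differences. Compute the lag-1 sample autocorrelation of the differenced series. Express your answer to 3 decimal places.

-0.303

First differences Δy: -6, 7, -1, 10, 7, 4
Mean of differences = 3.5000
Numerator Σ(Δy_t−Δȳ)(Δy_{t+1}−Δȳ) = -53.7500
Denominator Σ(Δy_t−Δȳ)² = 177.5000
r_1(Δy) = -53.7500 / 177.5000 = -0.303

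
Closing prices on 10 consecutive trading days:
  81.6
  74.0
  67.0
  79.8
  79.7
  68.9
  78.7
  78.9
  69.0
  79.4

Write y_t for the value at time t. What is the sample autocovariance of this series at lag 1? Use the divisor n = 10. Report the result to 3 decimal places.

-9.874

Mean ȳ = (81.6 + 74.0 + 67.0 + 79.8 + 79.7 + 68.9 + 78.7 + 78.9 + 69.0 + 79.4)/10 = 75.7000
Σ_{t=1}^{9}(y_t−ȳ)(y_{t+1}−ȳ) = -98.7400
γ_1 = -98.7400 / 10 = -9.874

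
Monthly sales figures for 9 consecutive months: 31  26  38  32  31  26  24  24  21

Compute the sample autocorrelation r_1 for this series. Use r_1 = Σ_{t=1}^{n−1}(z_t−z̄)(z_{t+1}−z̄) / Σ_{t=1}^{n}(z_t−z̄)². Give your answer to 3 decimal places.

0.320

Mean z̄ = (31 + 26 + 38 + 32 + 31 + 26 + 24 + 24 + 21)/9 = 28.1111
Numerator Σ_{t=1}^{8}(z_t−z̄)(z_{t+1}−z̄) = 71.4321
Denominator Σ(z_t−z̄)² = 222.8889
r_1 = 71.4321 / 222.8889 = 0.320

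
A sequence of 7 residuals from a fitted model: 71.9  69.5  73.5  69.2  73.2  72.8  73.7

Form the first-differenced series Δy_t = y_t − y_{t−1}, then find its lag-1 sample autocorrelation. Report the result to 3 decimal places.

First differences Δy: -2.4, 4.0, -4.3, 4.0, -0.4, 0.9
Mean of differences = 0.3000
Numerator Σ(Δy_t−Δȳ)(Δy_{t+1}−Δȳ) = -47.0400
Denominator Σ(Δy_t−Δȳ)² = 56.6800
r_1(Δy) = -47.0400 / 56.6800 = -0.830

-0.830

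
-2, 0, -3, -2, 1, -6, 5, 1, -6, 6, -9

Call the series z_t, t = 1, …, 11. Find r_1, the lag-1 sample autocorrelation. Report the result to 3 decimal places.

-0.613

Mean z̄ = (-2 + 0 − 3 − 2 + 1 − 6 + 5 + 1 − 6 + 6 − 9)/11 = -1.3636
Numerator Σ_{t=1}^{10}(z_t−z̄)(z_{t+1}−z̄) = -130.3140
Denominator Σ(z_t−z̄)² = 212.5455
r_1 = -130.3140 / 212.5455 = -0.613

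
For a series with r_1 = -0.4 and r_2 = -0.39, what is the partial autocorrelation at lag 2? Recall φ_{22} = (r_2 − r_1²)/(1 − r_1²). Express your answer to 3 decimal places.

-0.655

φ_{22} = (r_2 − r_1²) / (1 − r_1²)
r_1² = (-0.4)² = 0.16
Numerator = -0.39 − 0.1600 = -0.5500; denominator = 1 − 0.1600 = 0.8400
φ_{22} = -0.5500 / 0.8400 = -0.655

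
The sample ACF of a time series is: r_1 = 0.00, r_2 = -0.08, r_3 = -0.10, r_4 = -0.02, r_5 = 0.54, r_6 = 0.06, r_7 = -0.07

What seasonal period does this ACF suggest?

The largest autocorrelation is r_5 = 0.54; the remaining lags stay at or below 0.06.
The dominant spike at lag 5 indicates a seasonal period of 5.

5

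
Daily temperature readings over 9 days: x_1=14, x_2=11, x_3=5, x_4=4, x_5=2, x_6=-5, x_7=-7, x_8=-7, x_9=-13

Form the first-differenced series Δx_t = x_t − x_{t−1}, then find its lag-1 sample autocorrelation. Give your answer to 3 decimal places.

First differences Δx: -3, -6, -1, -2, -7, -2, 0, -6
Mean of differences = -3.3750
Numerator Σ(Δx_t−Δx̄)(Δx_{t+1}−Δx̄) = -18.1406
Denominator Σ(Δx_t−Δx̄)² = 47.8750
r_1(Δx) = -18.1406 / 47.8750 = -0.379

-0.379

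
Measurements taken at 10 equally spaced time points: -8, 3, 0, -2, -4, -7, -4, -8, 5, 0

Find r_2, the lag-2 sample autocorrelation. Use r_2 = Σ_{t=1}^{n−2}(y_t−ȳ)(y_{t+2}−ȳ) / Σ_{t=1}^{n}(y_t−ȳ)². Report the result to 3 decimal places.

-0.081

Mean ȳ = (-8 + 3 + 0 − 2 − 4 − 7 − 4 − 8 + 5 + 0)/10 = -2.5000
Numerator Σ_{t=1}^{8}(y_t−ȳ)(y_{t+2}−ȳ) = -15.0000
Denominator Σ(y_t−ȳ)² = 184.5000
r_2 = -15.0000 / 184.5000 = -0.081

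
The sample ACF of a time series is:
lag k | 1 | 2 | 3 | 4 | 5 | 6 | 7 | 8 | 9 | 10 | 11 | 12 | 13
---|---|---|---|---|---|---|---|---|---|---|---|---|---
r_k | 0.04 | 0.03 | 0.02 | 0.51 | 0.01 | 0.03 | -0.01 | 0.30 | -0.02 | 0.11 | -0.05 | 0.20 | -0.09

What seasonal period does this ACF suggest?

4

The largest autocorrelation is r_4 = 0.51, with weaker echoes at lags 8 (0.30) and 12 (0.20); the remaining lags stay at or below 0.11.
The dominant spike at lag 4 indicates a seasonal period of 4.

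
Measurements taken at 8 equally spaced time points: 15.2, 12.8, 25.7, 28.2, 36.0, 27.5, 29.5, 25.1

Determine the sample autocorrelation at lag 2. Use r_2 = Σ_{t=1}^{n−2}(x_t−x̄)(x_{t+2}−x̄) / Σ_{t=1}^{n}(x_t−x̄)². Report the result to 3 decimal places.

0.048

Mean x̄ = (15.2 + 12.8 + 25.7 + 28.2 + 36.0 + 27.5 + 29.5 + 25.1)/8 = 25.0000
Deviations from mean: -9.8000, -12.2000, 0.7000, 3.2000, 11.0000, 2.5000, 4.5000, 0.1000
Numerator Σ_{t=1}^{6}(x_t−x̄)(x_{t+2}−x̄) = 19.5500
Denominator Σ(x_t−x̄)² = 403.1200
r_2 = 19.5500 / 403.1200 = 0.048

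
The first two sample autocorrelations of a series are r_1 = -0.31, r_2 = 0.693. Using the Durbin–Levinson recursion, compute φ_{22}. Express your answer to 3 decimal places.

0.660

φ_{22} = (r_2 − r_1²) / (1 − r_1²)
r_1² = (-0.31)² = 0.0961
Numerator = 0.693 − 0.0961 = 0.5969; denominator = 1 − 0.0961 = 0.9039
φ_{22} = 0.5969 / 0.9039 = 0.660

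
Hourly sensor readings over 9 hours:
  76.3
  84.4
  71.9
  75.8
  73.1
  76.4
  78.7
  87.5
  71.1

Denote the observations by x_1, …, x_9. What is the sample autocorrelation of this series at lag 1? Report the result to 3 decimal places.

Mean x̄ = (76.3 + 84.4 + 71.9 + 75.8 + 73.1 + 76.4 + 78.7 + 87.5 + 71.1)/9 = 77.2444
Numerator Σ_{t=1}^{8}(x_t−x̄)(x_{t+1}−x̄) = -77.1109
Denominator Σ(x_t−x̄)² = 245.6822
r_1 = -77.1109 / 245.6822 = -0.314

-0.314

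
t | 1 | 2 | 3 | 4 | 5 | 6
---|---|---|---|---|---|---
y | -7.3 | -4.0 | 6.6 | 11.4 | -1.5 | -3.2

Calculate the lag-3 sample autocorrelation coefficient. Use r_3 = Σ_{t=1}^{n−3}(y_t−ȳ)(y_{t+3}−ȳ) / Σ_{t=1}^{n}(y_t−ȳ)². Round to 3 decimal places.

Mean ȳ = (-7.3 − 4.0 + 6.6 + 11.4 − 1.5 − 3.2)/6 = 0.3333
Σ(y_t−ȳ)(y_{t+3}−ȳ) = (-84.4756) + (7.9444) + (-22.1422) = -98.6733
Denominator Σ(y_t−ȳ)² = 254.6333
r_3 = -98.6733 / 254.6333 = -0.388

-0.388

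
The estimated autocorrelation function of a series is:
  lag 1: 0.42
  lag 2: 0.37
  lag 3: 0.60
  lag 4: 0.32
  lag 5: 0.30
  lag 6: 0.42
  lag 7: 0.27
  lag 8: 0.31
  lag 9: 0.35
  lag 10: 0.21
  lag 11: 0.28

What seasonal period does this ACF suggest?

3

The largest autocorrelation is r_3 = 0.60; the remaining lags stay at or below 0.42. The elevated value at lag 1 (0.42), dropping to 0.37 at lag 2, reflects decaying short-term dependence rather than seasonality.
The dominant spike at lag 3 indicates a seasonal period of 3.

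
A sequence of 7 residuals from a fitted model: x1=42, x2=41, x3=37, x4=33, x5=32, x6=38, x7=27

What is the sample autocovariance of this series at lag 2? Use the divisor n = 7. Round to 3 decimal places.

Mean x̄ = (42 + 41 + 37 + 33 + 32 + 38 + 27)/7 = 35.7143
Σ_{t=1}^{5}(x_t−x̄)(x_{t+2}−x̄) = 15.1224
γ_2 = 15.1224 / 7 = 2.160

2.160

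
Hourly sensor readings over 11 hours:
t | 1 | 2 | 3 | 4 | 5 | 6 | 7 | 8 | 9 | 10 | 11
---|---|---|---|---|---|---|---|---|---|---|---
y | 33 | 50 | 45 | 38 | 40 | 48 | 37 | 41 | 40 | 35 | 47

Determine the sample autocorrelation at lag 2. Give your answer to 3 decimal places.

-0.268

Mean ȳ = (33 + 50 + 45 + 38 + 40 + 48 + 37 + 41 + 40 + 35 + 47)/11 = 41.2727
Numerator Σ_{t=1}^{9}(y_t−ȳ)(y_{t+2}−ȳ) = -82.6942
Denominator Σ(y_t−ȳ)² = 308.1818
r_2 = -82.6942 / 308.1818 = -0.268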